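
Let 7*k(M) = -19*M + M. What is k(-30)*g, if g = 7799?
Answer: 4211460/7 ≈ 6.0164e+5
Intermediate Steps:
k(M) = -18*M/7 (k(M) = (-19*M + M)/7 = (-18*M)/7 = -18*M/7)
k(-30)*g = -18/7*(-30)*7799 = (540/7)*7799 = 4211460/7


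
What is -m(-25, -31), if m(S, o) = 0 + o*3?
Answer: 93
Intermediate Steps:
m(S, o) = 3*o (m(S, o) = 0 + 3*o = 3*o)
-m(-25, -31) = -3*(-31) = -1*(-93) = 93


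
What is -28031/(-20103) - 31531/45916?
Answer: 653203703/923049348 ≈ 0.70766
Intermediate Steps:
-28031/(-20103) - 31531/45916 = -28031*(-1/20103) - 31531*1/45916 = 28031/20103 - 31531/45916 = 653203703/923049348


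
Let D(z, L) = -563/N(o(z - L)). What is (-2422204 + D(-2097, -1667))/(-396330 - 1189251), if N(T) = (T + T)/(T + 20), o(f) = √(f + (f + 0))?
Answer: 4844971/3171162 - 563*I*√215/68179983 ≈ 1.5278 - 0.00012108*I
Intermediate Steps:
o(f) = √2*√f (o(f) = √(f + f) = √(2*f) = √2*√f)
N(T) = 2*T/(20 + T) (N(T) = (2*T)/(20 + T) = 2*T/(20 + T))
D(z, L) = -563*√2*(20 + √2*√(z - L))/(4*√(z - L))
(-2422204 + D(-2097, -1667))/(-396330 - 1189251) = (-2422204 + (-563/2 - 2815*√2/√(-2097 - 1*(-1667))))/(-396330 - 1189251) = (-2422204 + (-563/2 - 2815*√2/√(-2097 + 1667)))/(-1585581) = (-2422204 + (-563/2 - 2815*√2/√(-430)))*(-1/1585581) = (-2422204 + (-563/2 - 2815*√2*(-I*√430/430)))*(-1/1585581) = (-2422204 + (-563/2 + 563*I*√215/43))*(-1/1585581) = (-4844971/2 + 563*I*√215/43)*(-1/1585581) = 4844971/3171162 - 563*I*√215/68179983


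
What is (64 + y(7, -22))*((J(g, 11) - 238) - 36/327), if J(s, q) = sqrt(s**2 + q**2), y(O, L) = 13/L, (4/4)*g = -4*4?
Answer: -18102915/1199 + 1395*sqrt(377)/22 ≈ -13867.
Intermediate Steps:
g = -16 (g = -4*4 = -16)
J(s, q) = sqrt(q**2 + s**2)
(64 + y(7, -22))*((J(g, 11) - 238) - 36/327) = (64 + 13/(-22))*((sqrt(11**2 + (-16)**2) - 238) - 36/327) = (64 + 13*(-1/22))*((sqrt(121 + 256) - 238) - 36*1/327) = (64 - 13/22)*((sqrt(377) - 238) - 12/109) = 1395*((-238 + sqrt(377)) - 12/109)/22 = 1395*(-25954/109 + sqrt(377))/22 = -18102915/1199 + 1395*sqrt(377)/22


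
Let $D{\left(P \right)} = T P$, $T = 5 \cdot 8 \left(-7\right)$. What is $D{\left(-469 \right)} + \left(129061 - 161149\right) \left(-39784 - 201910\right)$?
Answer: $7755608392$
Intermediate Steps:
$T = -280$ ($T = 40 \left(-7\right) = -280$)
$D{\left(P \right)} = - 280 P$
$D{\left(-469 \right)} + \left(129061 - 161149\right) \left(-39784 - 201910\right) = \left(-280\right) \left(-469\right) + \left(129061 - 161149\right) \left(-39784 - 201910\right) = 131320 - -7755477072 = 131320 + 7755477072 = 7755608392$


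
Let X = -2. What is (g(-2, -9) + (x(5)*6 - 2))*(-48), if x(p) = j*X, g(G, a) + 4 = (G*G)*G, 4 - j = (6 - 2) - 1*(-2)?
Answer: -480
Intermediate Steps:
j = -2 (j = 4 - ((6 - 2) - 1*(-2)) = 4 - (4 + 2) = 4 - 1*6 = 4 - 6 = -2)
g(G, a) = -4 + G³ (g(G, a) = -4 + (G*G)*G = -4 + G²*G = -4 + G³)
x(p) = 4 (x(p) = -2*(-2) = 4)
(g(-2, -9) + (x(5)*6 - 2))*(-48) = ((-4 + (-2)³) + (4*6 - 2))*(-48) = ((-4 - 8) + (24 - 2))*(-48) = (-12 + 22)*(-48) = 10*(-48) = -480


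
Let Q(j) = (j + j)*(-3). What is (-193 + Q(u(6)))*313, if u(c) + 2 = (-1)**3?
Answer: -54775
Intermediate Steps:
u(c) = -3 (u(c) = -2 + (-1)**3 = -2 - 1 = -3)
Q(j) = -6*j (Q(j) = (2*j)*(-3) = -6*j)
(-193 + Q(u(6)))*313 = (-193 - 6*(-3))*313 = (-193 + 18)*313 = -175*313 = -54775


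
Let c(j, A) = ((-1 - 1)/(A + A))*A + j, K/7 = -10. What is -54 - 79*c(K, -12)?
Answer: 5555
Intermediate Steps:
K = -70 (K = 7*(-10) = -70)
c(j, A) = -1 + j (c(j, A) = (-2*1/(2*A))*A + j = (-1/A)*A + j = -1 + j)
-54 - 79*c(K, -12) = -54 - 79*(-1 - 70) = -54 - 79*(-71) = -54 + 5609 = 5555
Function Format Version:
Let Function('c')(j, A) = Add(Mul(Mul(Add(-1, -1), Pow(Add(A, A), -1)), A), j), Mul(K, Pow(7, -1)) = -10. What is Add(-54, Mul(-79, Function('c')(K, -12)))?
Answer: 5555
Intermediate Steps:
K = -70 (K = Mul(7, -10) = -70)
Function('c')(j, A) = Add(-1, j) (Function('c')(j, A) = Add(Mul(Mul(-2, Pow(Mul(2, A), -1)), A), j) = Add(Mul(Mul(-2, Mul(Rational(1, 2), Pow(A, -1))), A), j) = Add(Mul(Mul(-1, Pow(A, -1)), A), j) = Add(-1, j))
Add(-54, Mul(-79, Function('c')(K, -12))) = Add(-54, Mul(-79, Add(-1, -70))) = Add(-54, Mul(-79, -71)) = Add(-54, 5609) = 5555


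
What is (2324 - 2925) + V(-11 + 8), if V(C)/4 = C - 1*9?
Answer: -649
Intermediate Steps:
V(C) = -36 + 4*C (V(C) = 4*(C - 1*9) = 4*(C - 9) = 4*(-9 + C) = -36 + 4*C)
(2324 - 2925) + V(-11 + 8) = (2324 - 2925) + (-36 + 4*(-11 + 8)) = -601 + (-36 + 4*(-3)) = -601 + (-36 - 12) = -601 - 48 = -649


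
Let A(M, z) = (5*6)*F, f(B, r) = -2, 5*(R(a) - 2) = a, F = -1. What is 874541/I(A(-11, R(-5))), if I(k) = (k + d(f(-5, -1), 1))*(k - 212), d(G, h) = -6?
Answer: 874541/8712 ≈ 100.38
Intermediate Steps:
R(a) = 2 + a/5
A(M, z) = -30 (A(M, z) = (5*6)*(-1) = 30*(-1) = -30)
I(k) = (-212 + k)*(-6 + k) (I(k) = (k - 6)*(k - 212) = (-6 + k)*(-212 + k) = (-212 + k)*(-6 + k))
874541/I(A(-11, R(-5))) = 874541/(1272 + (-30)**2 - 218*(-30)) = 874541/(1272 + 900 + 6540) = 874541/8712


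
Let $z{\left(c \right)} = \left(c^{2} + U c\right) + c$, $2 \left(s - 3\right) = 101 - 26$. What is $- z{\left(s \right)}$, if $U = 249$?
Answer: $- \frac{47061}{4} \approx -11765.0$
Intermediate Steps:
$s = \frac{81}{2}$ ($s = 3 + \frac{101 - 26}{2} = 3 + \frac{1}{2} \cdot 75 = 3 + \frac{75}{2} = \frac{81}{2} \approx 40.5$)
$z{\left(c \right)} = c^{2} + 250 c$ ($z{\left(c \right)} = \left(c^{2} + 249 c\right) + c = c^{2} + 250 c$)
$- z{\left(s \right)} = - \frac{81 \left(250 + \frac{81}{2}\right)}{2} = - \frac{81 \cdot 581}{2 \cdot 2} = \left(-1\right) \frac{47061}{4} = - \frac{47061}{4}$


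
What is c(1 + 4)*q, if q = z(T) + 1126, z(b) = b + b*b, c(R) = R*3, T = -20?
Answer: 22590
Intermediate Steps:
c(R) = 3*R
z(b) = b + b**2
q = 1506 (q = -20*(1 - 20) + 1126 = -20*(-19) + 1126 = 380 + 1126 = 1506)
c(1 + 4)*q = (3*(1 + 4))*1506 = (3*5)*1506 = 15*1506 = 22590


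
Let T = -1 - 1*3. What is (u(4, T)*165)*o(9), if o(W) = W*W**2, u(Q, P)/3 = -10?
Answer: -3608550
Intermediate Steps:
T = -4 (T = -1 - 3 = -4)
u(Q, P) = -30 (u(Q, P) = 3*(-10) = -30)
o(W) = W**3
(u(4, T)*165)*o(9) = -30*165*9**3 = -4950*729 = -3608550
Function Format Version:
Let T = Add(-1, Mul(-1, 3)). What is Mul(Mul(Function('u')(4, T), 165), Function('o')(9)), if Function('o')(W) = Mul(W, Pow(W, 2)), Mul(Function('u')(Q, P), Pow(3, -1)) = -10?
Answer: -3608550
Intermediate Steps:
T = -4 (T = Add(-1, -3) = -4)
Function('u')(Q, P) = -30 (Function('u')(Q, P) = Mul(3, -10) = -30)
Function('o')(W) = Pow(W, 3)
Mul(Mul(Function('u')(4, T), 165), Function('o')(9)) = Mul(Mul(-30, 165), Pow(9, 3)) = Mul(-4950, 729) = -3608550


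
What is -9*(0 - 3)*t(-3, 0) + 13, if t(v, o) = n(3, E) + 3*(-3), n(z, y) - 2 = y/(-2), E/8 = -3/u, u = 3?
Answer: -68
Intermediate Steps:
E = -8 (E = 8*(-3/3) = 8*(-3*⅓) = 8*(-1) = -8)
n(z, y) = 2 - y/2 (n(z, y) = 2 + y/(-2) = 2 + y*(-½) = 2 - y/2)
t(v, o) = -3 (t(v, o) = (2 - ½*(-8)) + 3*(-3) = (2 + 4) - 9 = 6 - 9 = -3)
-9*(0 - 3)*t(-3, 0) + 13 = -9*(0 - 3)*(-3) + 13 = -(-27)*(-3) + 13 = -9*9 + 13 = -81 + 13 = -68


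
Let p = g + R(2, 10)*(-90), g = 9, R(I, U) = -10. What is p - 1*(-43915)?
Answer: 44824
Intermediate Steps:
p = 909 (p = 9 - 10*(-90) = 9 + 900 = 909)
p - 1*(-43915) = 909 - 1*(-43915) = 909 + 43915 = 44824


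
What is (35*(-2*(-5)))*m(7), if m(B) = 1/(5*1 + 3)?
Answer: 175/4 ≈ 43.750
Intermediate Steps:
m(B) = ⅛ (m(B) = 1/(5 + 3) = 1/8 = ⅛)
(35*(-2*(-5)))*m(7) = (35*(-2*(-5)))*(⅛) = (35*10)*(⅛) = 350*(⅛) = 175/4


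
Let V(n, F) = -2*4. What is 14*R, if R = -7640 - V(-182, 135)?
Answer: -106848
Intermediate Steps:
V(n, F) = -8
R = -7632 (R = -7640 - 1*(-8) = -7640 + 8 = -7632)
14*R = 14*(-7632) = -106848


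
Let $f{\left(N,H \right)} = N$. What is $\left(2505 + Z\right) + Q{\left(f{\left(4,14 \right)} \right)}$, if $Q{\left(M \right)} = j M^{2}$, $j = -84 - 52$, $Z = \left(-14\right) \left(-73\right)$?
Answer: $1351$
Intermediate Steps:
$Z = 1022$
$j = -136$
$Q{\left(M \right)} = - 136 M^{2}$
$\left(2505 + Z\right) + Q{\left(f{\left(4,14 \right)} \right)} = \left(2505 + 1022\right) - 136 \cdot 4^{2} = 3527 - 2176 = 1351$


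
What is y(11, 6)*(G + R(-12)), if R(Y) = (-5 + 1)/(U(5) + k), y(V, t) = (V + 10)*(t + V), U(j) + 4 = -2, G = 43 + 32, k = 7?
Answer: 25347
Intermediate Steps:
G = 75
U(j) = -6 (U(j) = -4 - 2 = -6)
y(V, t) = (10 + V)*(V + t)
R(Y) = -4 (R(Y) = (-5 + 1)/(-6 + 7) = -4/1 = -4*1 = -4)
y(11, 6)*(G + R(-12)) = (11**2 + 10*11 + 10*6 + 11*6)*(75 - 4) = (121 + 110 + 60 + 66)*71 = 357*71 = 25347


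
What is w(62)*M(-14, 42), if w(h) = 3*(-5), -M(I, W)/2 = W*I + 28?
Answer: -16800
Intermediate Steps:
M(I, W) = -56 - 2*I*W (M(I, W) = -2*(W*I + 28) = -2*(I*W + 28) = -2*(28 + I*W) = -56 - 2*I*W)
w(h) = -15
w(62)*M(-14, 42) = -15*(-56 - 2*(-14)*42) = -15*(-56 + 1176) = -15*1120 = -16800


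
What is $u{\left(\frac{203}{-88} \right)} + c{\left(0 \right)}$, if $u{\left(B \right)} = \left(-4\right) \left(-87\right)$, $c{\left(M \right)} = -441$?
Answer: $-93$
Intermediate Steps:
$u{\left(B \right)} = 348$
$u{\left(\frac{203}{-88} \right)} + c{\left(0 \right)} = 348 - 441 = -93$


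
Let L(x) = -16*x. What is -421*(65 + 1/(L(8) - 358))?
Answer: -13298969/486 ≈ -27364.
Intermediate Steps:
-421*(65 + 1/(L(8) - 358)) = -421*(65 + 1/(-16*8 - 358)) = -421*(65 + 1/(-128 - 358)) = -421*(65 + 1/(-486)) = -421*(65 - 1/486) = -421*31589/486 = -13298969/486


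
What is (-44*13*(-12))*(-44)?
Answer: -302016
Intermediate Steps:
(-44*13*(-12))*(-44) = -572*(-12)*(-44) = 6864*(-44) = -302016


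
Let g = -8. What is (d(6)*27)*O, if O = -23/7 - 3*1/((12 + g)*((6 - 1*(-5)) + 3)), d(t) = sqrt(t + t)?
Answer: -5049*sqrt(3)/28 ≈ -312.33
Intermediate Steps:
d(t) = sqrt(2)*sqrt(t) (d(t) = sqrt(2*t) = sqrt(2)*sqrt(t))
O = -187/56 (O = -23/7 - 3*1/((12 - 8)*((6 - 1*(-5)) + 3)) = -23*1/7 - 3*1/(4*((6 + 5) + 3)) = -23/7 - 3*1/(4*(11 + 3)) = -23/7 - 3/(4*14) = -23/7 - 3/56 = -187/56 ≈ -3.3393)
(d(6)*27)*O = ((sqrt(2)*sqrt(6))*27)*(-187/56) = ((2*sqrt(3))*27)*(-187/56) = (54*sqrt(3))*(-187/56) = -5049*sqrt(3)/28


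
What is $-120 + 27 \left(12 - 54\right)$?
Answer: $-1254$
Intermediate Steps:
$-120 + 27 \left(12 - 54\right) = -120 + 27 \left(-42\right) = -120 - 1134 = -1254$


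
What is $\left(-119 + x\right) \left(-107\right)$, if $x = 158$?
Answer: $-4173$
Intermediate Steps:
$\left(-119 + x\right) \left(-107\right) = \left(-119 + 158\right) \left(-107\right) = 39 \left(-107\right) = -4173$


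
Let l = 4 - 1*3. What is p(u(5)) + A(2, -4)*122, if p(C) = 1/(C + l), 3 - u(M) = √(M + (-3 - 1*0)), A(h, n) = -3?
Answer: -2560/7 + √2/14 ≈ -365.61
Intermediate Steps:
u(M) = 3 - √(-3 + M) (u(M) = 3 - √(M + (-3 - 1*0)) = 3 - √(M + (-3 + 0)) = 3 - √(M - 3) = 3 - √(-3 + M))
l = 1 (l = 4 - 3 = 1)
p(C) = 1/(1 + C) (p(C) = 1/(C + 1) = 1/(1 + C))
p(u(5)) + A(2, -4)*122 = 1/(1 + (3 - √(-3 + 5))) - 3*122 = 1/(1 + (3 - √2)) - 366 = 1/(4 - √2) - 366 = -366 + 1/(4 - √2)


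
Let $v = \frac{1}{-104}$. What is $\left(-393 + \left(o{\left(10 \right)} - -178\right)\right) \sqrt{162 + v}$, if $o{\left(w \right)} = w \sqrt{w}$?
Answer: $- \frac{215 \sqrt{438022}}{52} + \frac{5 \sqrt{1095055}}{13} \approx -2333.9$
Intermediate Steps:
$o{\left(w \right)} = w^{\frac{3}{2}}$
$v = - \frac{1}{104} \approx -0.0096154$
$\left(-393 + \left(o{\left(10 \right)} - -178\right)\right) \sqrt{162 + v} = \left(-393 + \left(10^{\frac{3}{2}} - -178\right)\right) \sqrt{162 - \frac{1}{104}} = \left(-393 + \left(10 \sqrt{10} + 178\right)\right) \sqrt{\frac{16847}{104}} = \left(-393 + \left(178 + 10 \sqrt{10}\right)\right) \frac{\sqrt{438022}}{52} = \left(-215 + 10 \sqrt{10}\right) \frac{\sqrt{438022}}{52} = \frac{\sqrt{438022} \left(-215 + 10 \sqrt{10}\right)}{52}$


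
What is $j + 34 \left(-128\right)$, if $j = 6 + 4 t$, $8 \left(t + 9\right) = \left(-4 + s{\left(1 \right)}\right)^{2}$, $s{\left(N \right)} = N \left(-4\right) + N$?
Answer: $- \frac{8715}{2} \approx -4357.5$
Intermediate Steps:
$s{\left(N \right)} = - 3 N$ ($s{\left(N \right)} = - 4 N + N = - 3 N$)
$t = - \frac{23}{8}$ ($t = -9 + \frac{\left(-4 - 3\right)^{2}}{8} = -9 + \frac{\left(-7\right)^{2}}{8} = -9 + \frac{1}{8} \cdot 49 = -9 + \frac{49}{8} = - \frac{23}{8} \approx -2.875$)
$j = - \frac{11}{2}$ ($j = 6 + 4 \left(- \frac{23}{8}\right) = 6 - \frac{23}{2} = - \frac{11}{2} \approx -5.5$)
$j + 34 \left(-128\right) = - \frac{11}{2} + 34 \left(-128\right) = - \frac{11}{2} - 4352 = - \frac{8715}{2}$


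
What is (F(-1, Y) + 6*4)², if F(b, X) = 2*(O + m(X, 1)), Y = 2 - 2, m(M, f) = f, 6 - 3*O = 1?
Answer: 7744/9 ≈ 860.44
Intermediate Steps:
O = 5/3 (O = 2 - ⅓*1 = 2 - ⅓ = 5/3 ≈ 1.6667)
Y = 0
F(b, X) = 16/3 (F(b, X) = 2*(5/3 + 1) = 2*(8/3) = 16/3)
(F(-1, Y) + 6*4)² = (16/3 + 6*4)² = (16/3 + 24)² = (88/3)² = 7744/9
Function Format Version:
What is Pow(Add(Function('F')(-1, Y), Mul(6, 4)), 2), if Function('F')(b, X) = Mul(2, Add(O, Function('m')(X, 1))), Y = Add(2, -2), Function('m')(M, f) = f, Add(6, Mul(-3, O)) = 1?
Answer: Rational(7744, 9) ≈ 860.44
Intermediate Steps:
O = Rational(5, 3) (O = Add(2, Mul(Rational(-1, 3), 1)) = Add(2, Rational(-1, 3)) = Rational(5, 3) ≈ 1.6667)
Y = 0
Function('F')(b, X) = Rational(16, 3) (Function('F')(b, X) = Mul(2, Add(Rational(5, 3), 1)) = Mul(2, Rational(8, 3)) = Rational(16, 3))
Pow(Add(Function('F')(-1, Y), Mul(6, 4)), 2) = Pow(Add(Rational(16, 3), Mul(6, 4)), 2) = Pow(Add(Rational(16, 3), 24), 2) = Pow(Rational(88, 3), 2) = Rational(7744, 9)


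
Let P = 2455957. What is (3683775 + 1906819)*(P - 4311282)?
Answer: -10372368813050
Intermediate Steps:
(3683775 + 1906819)*(P - 4311282) = (3683775 + 1906819)*(2455957 - 4311282) = 5590594*(-1855325) = -10372368813050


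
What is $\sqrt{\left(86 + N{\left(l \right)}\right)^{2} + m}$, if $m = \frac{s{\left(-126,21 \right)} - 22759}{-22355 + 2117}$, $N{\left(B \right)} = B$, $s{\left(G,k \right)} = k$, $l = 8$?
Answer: $\frac{\sqrt{904869849507}}{10119} \approx 94.006$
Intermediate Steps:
$m = \frac{11369}{10119}$ ($m = \frac{21 - 22759}{-22355 + 2117} = - \frac{22738}{-20238} = \left(-22738\right) \left(- \frac{1}{20238}\right) = \frac{11369}{10119} \approx 1.1235$)
$\sqrt{\left(86 + N{\left(l \right)}\right)^{2} + m} = \sqrt{\left(86 + 8\right)^{2} + \frac{11369}{10119}} = \sqrt{94^{2} + \frac{11369}{10119}} = \sqrt{8836 + \frac{11369}{10119}} = \sqrt{\frac{89422853}{10119}} = \frac{\sqrt{904869849507}}{10119}$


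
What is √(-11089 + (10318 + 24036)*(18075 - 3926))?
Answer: 3*√54007073 ≈ 22047.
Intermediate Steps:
√(-11089 + (10318 + 24036)*(18075 - 3926)) = √(-11089 + 34354*14149) = √(-11089 + 486074746) = √486063657 = 3*√54007073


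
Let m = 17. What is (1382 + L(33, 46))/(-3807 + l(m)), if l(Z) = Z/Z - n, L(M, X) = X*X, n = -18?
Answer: -1749/1894 ≈ -0.92344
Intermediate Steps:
L(M, X) = X²
l(Z) = 19 (l(Z) = Z/Z - 1*(-18) = 1 + 18 = 19)
(1382 + L(33, 46))/(-3807 + l(m)) = (1382 + 46²)/(-3807 + 19) = (1382 + 2116)/(-3788) = 3498*(-1/3788) = -1749/1894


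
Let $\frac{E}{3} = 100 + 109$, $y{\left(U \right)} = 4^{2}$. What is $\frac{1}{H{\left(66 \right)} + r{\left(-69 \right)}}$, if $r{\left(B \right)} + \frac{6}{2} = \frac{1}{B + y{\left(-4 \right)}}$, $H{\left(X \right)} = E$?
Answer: $\frac{53}{33071} \approx 0.0016026$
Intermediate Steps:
$y{\left(U \right)} = 16$
$E = 627$ ($E = 3 \left(100 + 109\right) = 3 \cdot 209 = 627$)
$H{\left(X \right)} = 627$
$r{\left(B \right)} = -3 + \frac{1}{16 + B}$ ($r{\left(B \right)} = -3 + \frac{1}{B + 16} = -3 + \frac{1}{16 + B}$)
$\frac{1}{H{\left(66 \right)} + r{\left(-69 \right)}} = \frac{1}{627 + \frac{-47 - -207}{16 - 69}} = \frac{1}{627 + \frac{-47 + 207}{-53}} = \frac{1}{627 - \frac{160}{53}} = \frac{1}{\frac{33071}{53}} = \frac{53}{33071}$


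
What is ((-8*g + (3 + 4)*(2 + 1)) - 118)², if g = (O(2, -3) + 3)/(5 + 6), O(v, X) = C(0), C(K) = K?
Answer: 1190281/121 ≈ 9837.0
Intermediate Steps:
O(v, X) = 0
g = 3/11 (g = (0 + 3)/(5 + 6) = 3/11 ≈ 0.27273)
((-8*g + (3 + 4)*(2 + 1)) - 118)² = ((-8*3/11 + (3 + 4)*(2 + 1)) - 118)² = ((-24/11 + 7*3) - 118)² = ((-24/11 + 21) - 118)² = (207/11 - 118)² = (-1091/11)² = 1190281/121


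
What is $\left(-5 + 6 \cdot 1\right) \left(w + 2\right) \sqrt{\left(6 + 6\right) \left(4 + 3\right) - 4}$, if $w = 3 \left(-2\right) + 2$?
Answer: $- 8 \sqrt{5} \approx -17.889$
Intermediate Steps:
$w = -4$ ($w = -6 + 2 = -4$)
$\left(-5 + 6 \cdot 1\right) \left(w + 2\right) \sqrt{\left(6 + 6\right) \left(4 + 3\right) - 4} = \left(-5 + 6 \cdot 1\right) \left(-4 + 2\right) \sqrt{\left(6 + 6\right) \left(4 + 3\right) - 4} = \left(-5 + 6\right) \left(- 2 \sqrt{12 \cdot 7 - 4}\right) = 1 \left(- 2 \sqrt{84 - 4}\right) = 1 \left(- 2 \sqrt{80}\right) = 1 \left(- 2 \cdot 4 \sqrt{5}\right) = 1 \left(- 8 \sqrt{5}\right) = - 8 \sqrt{5}$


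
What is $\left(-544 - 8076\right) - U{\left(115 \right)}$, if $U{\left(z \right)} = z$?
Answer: $-8735$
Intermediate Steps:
$\left(-544 - 8076\right) - U{\left(115 \right)} = \left(-544 - 8076\right) - 115 = -8620 - 115 = -8735$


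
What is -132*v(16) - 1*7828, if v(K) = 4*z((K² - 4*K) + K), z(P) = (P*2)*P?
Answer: -45694612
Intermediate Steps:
z(P) = 2*P² (z(P) = (2*P)*P = 2*P²)
v(K) = 8*(K² - 3*K)² (v(K) = 4*(2*((K² - 4*K) + K)²) = 4*(2*(K² - 3*K)²) = 8*(K² - 3*K)²)
-132*v(16) - 1*7828 = -1056*16²*(-3 + 16)² - 1*7828 = -1056*256*13² - 7828 = -1056*256*169 - 7828 = -132*346112 - 7828 = -45686784 - 7828 = -45694612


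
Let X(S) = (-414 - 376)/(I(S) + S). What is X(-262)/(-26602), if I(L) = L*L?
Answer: 395/909548982 ≈ 4.3428e-7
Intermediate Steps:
I(L) = L**2
X(S) = -790/(S + S**2) (X(S) = (-414 - 376)/(S**2 + S) = -790/(S + S**2))
X(-262)/(-26602) = -790/(-262*(1 - 262))/(-26602) = -790*(-1/262)/(-261)*(-1/26602) = -790*(-1/262)*(-1/261)*(-1/26602) = -395/34191*(-1/26602) = 395/909548982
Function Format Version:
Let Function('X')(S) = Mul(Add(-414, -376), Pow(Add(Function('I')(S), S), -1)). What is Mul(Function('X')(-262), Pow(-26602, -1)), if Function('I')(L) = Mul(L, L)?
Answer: Rational(395, 909548982) ≈ 4.3428e-7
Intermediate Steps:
Function('I')(L) = Pow(L, 2)
Function('X')(S) = Mul(-790, Pow(Add(S, Pow(S, 2)), -1)) (Function('X')(S) = Mul(Add(-414, -376), Pow(Add(Pow(S, 2), S), -1)) = Mul(-790, Pow(Add(S, Pow(S, 2)), -1)))
Mul(Function('X')(-262), Pow(-26602, -1)) = Mul(Mul(-790, Pow(-262, -1), Pow(Add(1, -262), -1)), Pow(-26602, -1)) = Mul(Mul(-790, Rational(-1, 262), Pow(-261, -1)), Rational(-1, 26602)) = Mul(Mul(-790, Rational(-1, 262), Rational(-1, 261)), Rational(-1, 26602)) = Mul(Rational(-395, 34191), Rational(-1, 26602)) = Rational(395, 909548982)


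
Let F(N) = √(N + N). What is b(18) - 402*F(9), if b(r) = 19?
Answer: 19 - 1206*√2 ≈ -1686.5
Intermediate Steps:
F(N) = √2*√N (F(N) = √(2*N) = √2*√N)
b(18) - 402*F(9) = 19 - 402*√2*√9 = 19 - 402*√2*3 = 19 - 1206*√2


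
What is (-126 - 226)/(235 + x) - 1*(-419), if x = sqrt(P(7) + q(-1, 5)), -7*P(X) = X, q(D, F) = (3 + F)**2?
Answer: 11515079/27581 + 528*sqrt(7)/27581 ≈ 417.55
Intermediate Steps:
P(X) = -X/7
x = 3*sqrt(7) (x = sqrt(-1/7*7 + (3 + 5)**2) = sqrt(-1 + 8**2) = sqrt(-1 + 64) = sqrt(63) = 3*sqrt(7) ≈ 7.9373)
(-126 - 226)/(235 + x) - 1*(-419) = (-126 - 226)/(235 + 3*sqrt(7)) - 1*(-419) = -352/(235 + 3*sqrt(7)) + 419 = 419 - 352/(235 + 3*sqrt(7))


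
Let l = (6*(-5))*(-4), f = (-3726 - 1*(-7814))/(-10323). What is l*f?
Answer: -163520/3441 ≈ -47.521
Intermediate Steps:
f = -4088/10323 (f = (-3726 + 7814)*(-1/10323) = 4088*(-1/10323) = -4088/10323 ≈ -0.39601)
l = 120 (l = -30*(-4) = 120)
l*f = 120*(-4088/10323) = -163520/3441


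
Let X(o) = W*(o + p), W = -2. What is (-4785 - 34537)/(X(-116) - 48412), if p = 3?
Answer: 19661/24093 ≈ 0.81605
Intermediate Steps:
X(o) = -6 - 2*o (X(o) = -2*(o + 3) = -2*(3 + o) = -6 - 2*o)
(-4785 - 34537)/(X(-116) - 48412) = (-4785 - 34537)/((-6 - 2*(-116)) - 48412) = -39322/((-6 + 232) - 48412) = -39322/(226 - 48412) = -39322/(-48186) = -39322*(-1/48186) = 19661/24093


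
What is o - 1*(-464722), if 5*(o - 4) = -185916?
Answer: 2137714/5 ≈ 4.2754e+5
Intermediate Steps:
o = -185896/5 (o = 4 + (⅕)*(-185916) = 4 - 185916/5 = -185896/5 ≈ -37179.)
o - 1*(-464722) = -185896/5 - 1*(-464722) = -185896/5 + 464722 = 2137714/5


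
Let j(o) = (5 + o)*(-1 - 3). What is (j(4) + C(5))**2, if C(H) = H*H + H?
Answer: 36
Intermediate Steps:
j(o) = -20 - 4*o (j(o) = (5 + o)*(-4) = -20 - 4*o)
C(H) = H + H**2 (C(H) = H**2 + H = H + H**2)
(j(4) + C(5))**2 = ((-20 - 4*4) + 5*(1 + 5))**2 = ((-20 - 16) + 5*6)**2 = (-36 + 30)**2 = (-6)**2 = 36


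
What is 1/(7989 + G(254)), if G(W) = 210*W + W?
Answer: 1/61583 ≈ 1.6238e-5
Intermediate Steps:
G(W) = 211*W
1/(7989 + G(254)) = 1/(7989 + 211*254) = 1/(7989 + 53594) = 1/61583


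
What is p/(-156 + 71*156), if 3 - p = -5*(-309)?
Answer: -257/1820 ≈ -0.14121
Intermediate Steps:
p = -1542 (p = 3 - (-5)*(-309) = 3 - 1*1545 = 3 - 1545 = -1542)
p/(-156 + 71*156) = -1542/(-156 + 71*156) = -1542/(-156 + 11076) = -1542/10920 = -1542*1/10920 = -257/1820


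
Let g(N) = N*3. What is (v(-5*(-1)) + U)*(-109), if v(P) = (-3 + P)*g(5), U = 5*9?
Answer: -8175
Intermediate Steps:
U = 45
g(N) = 3*N
v(P) = -45 + 15*P (v(P) = (-3 + P)*(3*5) = (-3 + P)*15 = -45 + 15*P)
(v(-5*(-1)) + U)*(-109) = ((-45 + 15*(-5*(-1))) + 45)*(-109) = ((-45 + 15*5) + 45)*(-109) = ((-45 + 75) + 45)*(-109) = (30 + 45)*(-109) = 75*(-109) = -8175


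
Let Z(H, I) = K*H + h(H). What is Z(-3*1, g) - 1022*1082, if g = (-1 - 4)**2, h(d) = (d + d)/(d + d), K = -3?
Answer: -1105794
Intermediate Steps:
h(d) = 1 (h(d) = (2*d)/((2*d)) = (2*d)*(1/(2*d)) = 1)
g = 25 (g = (-5)**2 = 25)
Z(H, I) = 1 - 3*H (Z(H, I) = -3*H + 1 = 1 - 3*H)
Z(-3*1, g) - 1022*1082 = (1 - (-9)) - 1022*1082 = (1 - 3*(-3)) - 1105804 = (1 + 9) - 1105804 = 10 - 1105804 = -1105794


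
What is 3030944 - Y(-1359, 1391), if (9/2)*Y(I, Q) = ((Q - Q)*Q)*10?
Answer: 3030944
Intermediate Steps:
Y(I, Q) = 0 (Y(I, Q) = 2*(((Q - Q)*Q)*10)/9 = 2*((0*Q)*10)/9 = 2*(0*10)/9 = (2/9)*0 = 0)
3030944 - Y(-1359, 1391) = 3030944 - 1*0 = 3030944 + 0 = 3030944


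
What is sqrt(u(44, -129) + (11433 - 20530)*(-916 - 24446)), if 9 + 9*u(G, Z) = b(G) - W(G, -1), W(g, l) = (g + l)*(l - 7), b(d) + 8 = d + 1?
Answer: sqrt(2076463398)/3 ≈ 15189.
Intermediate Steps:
b(d) = -7 + d (b(d) = -8 + (d + 1) = -8 + (1 + d) = -7 + d)
W(g, l) = (-7 + l)*(g + l) (W(g, l) = (g + l)*(-7 + l) = (-7 + l)*(g + l))
u(G, Z) = -8/3 + G (u(G, Z) = -1 + ((-7 + G) - ((-1)**2 - 7*G - 7*(-1) + G*(-1)))/9 = -1 + ((-7 + G) - (1 - 7*G + 7 - G))/9 = -1 + ((-7 + G) - (8 - 8*G))/9 = -1 + ((-7 + G) + (-8 + 8*G))/9 = -1 + (-15 + 9*G)/9 = -1 + (-5/3 + G) = -8/3 + G)
sqrt(u(44, -129) + (11433 - 20530)*(-916 - 24446)) = sqrt((-8/3 + 44) + (11433 - 20530)*(-916 - 24446)) = sqrt(124/3 - 9097*(-25362)) = sqrt(124/3 + 230718114) = sqrt(692154466/3) = sqrt(2076463398)/3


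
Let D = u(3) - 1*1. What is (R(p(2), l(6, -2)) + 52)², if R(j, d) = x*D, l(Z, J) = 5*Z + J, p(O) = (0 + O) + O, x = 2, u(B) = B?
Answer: 3136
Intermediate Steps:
p(O) = 2*O (p(O) = O + O = 2*O)
D = 2 (D = 3 - 1*1 = 3 - 1 = 2)
l(Z, J) = J + 5*Z
R(j, d) = 4 (R(j, d) = 2*2 = 4)
(R(p(2), l(6, -2)) + 52)² = (4 + 52)² = 56² = 3136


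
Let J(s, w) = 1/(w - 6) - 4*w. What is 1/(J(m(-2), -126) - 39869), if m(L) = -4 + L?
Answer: -132/5196181 ≈ -2.5403e-5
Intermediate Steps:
J(s, w) = 1/(-6 + w) - 4*w
1/(J(m(-2), -126) - 39869) = 1/((1 - 4*(-126)**2 + 24*(-126))/(-6 - 126) - 39869) = 1/((1 - 4*15876 - 3024)/(-132) - 39869) = 1/(-(1 - 63504 - 3024)/132 - 39869) = 1/(-1/132*(-66527) - 39869) = 1/(66527/132 - 39869) = 1/(-5196181/132) = -132/5196181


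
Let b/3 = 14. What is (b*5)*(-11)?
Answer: -2310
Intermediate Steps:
b = 42 (b = 3*14 = 42)
(b*5)*(-11) = (42*5)*(-11) = 210*(-11) = -2310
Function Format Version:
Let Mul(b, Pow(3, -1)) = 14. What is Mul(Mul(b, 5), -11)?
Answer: -2310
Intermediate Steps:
b = 42 (b = Mul(3, 14) = 42)
Mul(Mul(b, 5), -11) = Mul(Mul(42, 5), -11) = Mul(210, -11) = -2310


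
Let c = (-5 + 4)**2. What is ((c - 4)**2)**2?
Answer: 81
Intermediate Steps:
c = 1 (c = (-1)**2 = 1)
((c - 4)**2)**2 = ((1 - 4)**2)**2 = ((-3)**2)**2 = 9**2 = 81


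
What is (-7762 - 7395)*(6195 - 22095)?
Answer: 240996300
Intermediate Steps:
(-7762 - 7395)*(6195 - 22095) = -15157*(-15900) = 240996300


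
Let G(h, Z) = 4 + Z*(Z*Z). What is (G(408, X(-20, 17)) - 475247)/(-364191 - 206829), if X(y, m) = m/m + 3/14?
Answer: 434687293/522292960 ≈ 0.83227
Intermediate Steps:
X(y, m) = 17/14 (X(y, m) = 1 + 3*(1/14) = 1 + 3/14 = 17/14)
G(h, Z) = 4 + Z³ (G(h, Z) = 4 + Z*Z² = 4 + Z³)
(G(408, X(-20, 17)) - 475247)/(-364191 - 206829) = ((4 + (17/14)³) - 475247)/(-364191 - 206829) = ((4 + 4913/2744) - 475247)/(-571020) = (15889/2744 - 475247)*(-1/571020) = -1304061879/2744*(-1/571020) = 434687293/522292960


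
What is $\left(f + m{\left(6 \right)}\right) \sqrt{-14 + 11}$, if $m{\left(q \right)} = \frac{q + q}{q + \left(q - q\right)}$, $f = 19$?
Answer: $21 i \sqrt{3} \approx 36.373 i$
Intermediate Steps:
$m{\left(q \right)} = 2$ ($m{\left(q \right)} = \frac{2 q}{q + 0} = \frac{2 q}{q} = 2$)
$\left(f + m{\left(6 \right)}\right) \sqrt{-14 + 11} = \left(19 + 2\right) \sqrt{-14 + 11} = 21 \sqrt{-3} = 21 i \sqrt{3}$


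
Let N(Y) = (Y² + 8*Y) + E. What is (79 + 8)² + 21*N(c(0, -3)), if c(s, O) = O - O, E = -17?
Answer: 7212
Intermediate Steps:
c(s, O) = 0
N(Y) = -17 + Y² + 8*Y (N(Y) = (Y² + 8*Y) - 17 = -17 + Y² + 8*Y)
(79 + 8)² + 21*N(c(0, -3)) = (79 + 8)² + 21*(-17 + 0² + 8*0) = 87² + 21*(-17 + 0 + 0) = 7569 + 21*(-17) = 7569 - 357 = 7212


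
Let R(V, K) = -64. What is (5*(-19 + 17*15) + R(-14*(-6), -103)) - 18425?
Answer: -17309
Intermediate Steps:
(5*(-19 + 17*15) + R(-14*(-6), -103)) - 18425 = (5*(-19 + 17*15) - 64) - 18425 = (5*(-19 + 255) - 64) - 18425 = (5*236 - 64) - 18425 = (1180 - 64) - 18425 = 1116 - 18425 = -17309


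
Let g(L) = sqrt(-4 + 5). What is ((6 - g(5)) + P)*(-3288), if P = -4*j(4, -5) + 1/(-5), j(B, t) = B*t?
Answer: -1394112/5 ≈ -2.7882e+5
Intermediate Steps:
g(L) = 1 (g(L) = sqrt(1) = 1)
P = 399/5 (P = -16*(-5) + 1/(-5) = -4*(-20) - 1/5 = 80 - 1/5 = 399/5 ≈ 79.800)
((6 - g(5)) + P)*(-3288) = ((6 - 1*1) + 399/5)*(-3288) = ((6 - 1) + 399/5)*(-3288) = (5 + 399/5)*(-3288) = (424/5)*(-3288) = -1394112/5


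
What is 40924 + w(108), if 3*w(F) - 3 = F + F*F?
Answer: 44849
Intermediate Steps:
w(F) = 1 + F/3 + F**2/3 (w(F) = 1 + (F + F*F)/3 = 1 + (F + F**2)/3 = 1 + (F/3 + F**2/3) = 1 + F/3 + F**2/3)
40924 + w(108) = 40924 + (1 + (1/3)*108 + (1/3)*108**2) = 40924 + (1 + 36 + (1/3)*11664) = 40924 + (1 + 36 + 3888) = 40924 + 3925 = 44849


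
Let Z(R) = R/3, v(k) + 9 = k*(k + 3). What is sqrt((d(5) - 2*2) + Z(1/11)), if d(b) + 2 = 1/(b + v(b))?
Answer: I*sqrt(25883)/66 ≈ 2.4376*I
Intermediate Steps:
v(k) = -9 + k*(3 + k) (v(k) = -9 + k*(k + 3) = -9 + k*(3 + k))
d(b) = -2 + 1/(-9 + b**2 + 4*b) (d(b) = -2 + 1/(b + (-9 + b**2 + 3*b)) = -2 + 1/(-9 + b**2 + 4*b))
Z(R) = R/3 (Z(R) = R*(1/3) = R/3)
sqrt((d(5) - 2*2) + Z(1/11)) = sqrt(((19 - 8*5 - 2*5**2)/(-9 + 5**2 + 4*5) - 2*2) + (1/3)/11) = sqrt(((19 - 40 - 2*25)/(-9 + 25 + 20) - 4) + (1/3)*(1/11)) = sqrt(((19 - 40 - 50)/36 - 4) + 1/33) = sqrt(((1/36)*(-71) - 4) + 1/33) = sqrt((-71/36 - 4) + 1/33) = sqrt(-215/36 + 1/33) = sqrt(-2353/396) = I*sqrt(25883)/66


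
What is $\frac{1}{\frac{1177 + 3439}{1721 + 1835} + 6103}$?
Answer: $\frac{889}{5426721} \approx 0.00016382$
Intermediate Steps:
$\frac{1}{\frac{1177 + 3439}{1721 + 1835} + 6103} = \frac{1}{\frac{4616}{3556} + 6103} = \frac{1}{4616 \cdot \frac{1}{3556} + 6103} = \frac{1}{\frac{1154}{889} + 6103} = \frac{1}{\frac{5426721}{889}} = \frac{889}{5426721}$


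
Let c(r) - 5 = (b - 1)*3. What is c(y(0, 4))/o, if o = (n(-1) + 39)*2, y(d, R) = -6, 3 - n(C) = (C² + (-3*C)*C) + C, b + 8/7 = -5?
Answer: -23/126 ≈ -0.18254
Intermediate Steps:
b = -43/7 (b = -8/7 - 5 = -43/7 ≈ -6.1429)
n(C) = 3 - C + 2*C² (n(C) = 3 - ((C² + (-3*C)*C) + C) = 3 - ((C² - 3*C²) + C) = 3 - (-2*C² + C) = 3 - (C - 2*C²) = 3 + (-C + 2*C²) = 3 - C + 2*C²)
o = 90 (o = ((3 - 1*(-1) + 2*(-1)²) + 39)*2 = ((3 + 1 + 2*1) + 39)*2 = ((3 + 1 + 2) + 39)*2 = (6 + 39)*2 = 45*2 = 90)
c(r) = -115/7 (c(r) = 5 + (-43/7 - 1)*3 = 5 - 50/7*3 = 5 - 150/7 = -115/7)
c(y(0, 4))/o = -115/7/90 = -115/7*1/90 = -23/126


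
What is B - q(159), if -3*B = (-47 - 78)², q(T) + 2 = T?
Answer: -16096/3 ≈ -5365.3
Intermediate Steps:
q(T) = -2 + T
B = -15625/3 (B = -(-47 - 78)²/3 = -⅓*(-125)² = -⅓*15625 = -15625/3 ≈ -5208.3)
B - q(159) = -15625/3 - (-2 + 159) = -15625/3 - 1*157 = -15625/3 - 157 = -16096/3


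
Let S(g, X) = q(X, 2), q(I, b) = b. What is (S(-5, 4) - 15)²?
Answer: 169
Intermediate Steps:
S(g, X) = 2
(S(-5, 4) - 15)² = (2 - 15)² = (-13)² = 169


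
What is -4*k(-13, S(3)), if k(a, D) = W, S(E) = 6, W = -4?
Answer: 16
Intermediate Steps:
k(a, D) = -4
-4*k(-13, S(3)) = -4*(-4) = 16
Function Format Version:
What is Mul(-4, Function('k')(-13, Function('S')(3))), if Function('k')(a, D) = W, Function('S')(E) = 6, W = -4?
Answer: 16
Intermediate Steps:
Function('k')(a, D) = -4
Mul(-4, Function('k')(-13, Function('S')(3))) = Mul(-4, -4) = 16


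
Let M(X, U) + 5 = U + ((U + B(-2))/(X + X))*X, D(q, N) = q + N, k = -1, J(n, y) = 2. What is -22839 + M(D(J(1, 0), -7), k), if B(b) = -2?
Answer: -45693/2 ≈ -22847.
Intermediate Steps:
D(q, N) = N + q
M(X, U) = -6 + 3*U/2 (M(X, U) = -5 + (U + ((U - 2)/(X + X))*X) = -5 + (U + ((-2 + U)/((2*X)))*X) = -5 + (U + ((-2 + U)*(1/(2*X)))*X) = -5 + (U + ((-2 + U)/(2*X))*X) = -5 + (U + (-1 + U/2)) = -5 + (-1 + 3*U/2) = -6 + 3*U/2)
-22839 + M(D(J(1, 0), -7), k) = -22839 + (-6 + (3/2)*(-1)) = -22839 + (-6 - 3/2) = -22839 - 15/2 = -45693/2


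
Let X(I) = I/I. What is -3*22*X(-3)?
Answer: -66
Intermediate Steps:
X(I) = 1
-3*22*X(-3) = -3*22 = -66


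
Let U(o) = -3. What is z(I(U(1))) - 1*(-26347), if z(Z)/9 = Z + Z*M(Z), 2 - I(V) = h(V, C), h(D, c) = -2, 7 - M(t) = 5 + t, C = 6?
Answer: 26311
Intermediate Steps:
M(t) = 2 - t (M(t) = 7 - (5 + t) = 7 + (-5 - t) = 2 - t)
I(V) = 4 (I(V) = 2 - 1*(-2) = 2 + 2 = 4)
z(Z) = 9*Z + 9*Z*(2 - Z) (z(Z) = 9*(Z + Z*(2 - Z)) = 9*Z + 9*Z*(2 - Z))
z(I(U(1))) - 1*(-26347) = 9*4*(3 - 1*4) - 1*(-26347) = 9*4*(3 - 4) + 26347 = 9*4*(-1) + 26347 = -36 + 26347 = 26311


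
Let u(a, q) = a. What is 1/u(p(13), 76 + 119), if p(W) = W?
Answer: 1/13 ≈ 0.076923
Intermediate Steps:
1/u(p(13), 76 + 119) = 1/13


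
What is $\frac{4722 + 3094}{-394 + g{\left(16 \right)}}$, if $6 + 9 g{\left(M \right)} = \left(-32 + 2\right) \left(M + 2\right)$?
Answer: $- \frac{5862}{341} \approx -17.191$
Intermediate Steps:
$g{\left(M \right)} = - \frac{22}{3} - \frac{10 M}{3}$ ($g{\left(M \right)} = - \frac{2}{3} + \frac{\left(-32 + 2\right) \left(M + 2\right)}{9} = - \frac{2}{3} + \frac{\left(-30\right) \left(2 + M\right)}{9} = - \frac{2}{3} + \frac{-60 - 30 M}{9} = - \frac{2}{3} - \left(\frac{20}{3} + \frac{10 M}{3}\right) = - \frac{22}{3} - \frac{10 M}{3}$)
$\frac{4722 + 3094}{-394 + g{\left(16 \right)}} = \frac{4722 + 3094}{-394 - \frac{182}{3}} = \frac{7816}{-394 - \frac{182}{3}} = \frac{7816}{- \frac{1364}{3}} = 7816 \left(- \frac{3}{1364}\right) = - \frac{5862}{341}$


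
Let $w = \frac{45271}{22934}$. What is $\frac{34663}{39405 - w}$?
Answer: $\frac{794961242}{903668999} \approx 0.8797$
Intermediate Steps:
$w = \frac{45271}{22934}$ ($w = 45271 \cdot \frac{1}{22934} = \frac{45271}{22934} \approx 1.974$)
$\frac{34663}{39405 - w} = \frac{34663}{39405 - \frac{45271}{22934}} = \frac{34663}{\frac{903668999}{22934}} = 34663 \cdot \frac{22934}{903668999} = \frac{794961242}{903668999}$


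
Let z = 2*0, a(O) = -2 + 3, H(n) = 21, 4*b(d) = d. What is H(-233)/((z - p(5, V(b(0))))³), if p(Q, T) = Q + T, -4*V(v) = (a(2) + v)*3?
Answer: -1344/4913 ≈ -0.27356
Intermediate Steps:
b(d) = d/4
a(O) = 1
z = 0
V(v) = -¾ - 3*v/4 (V(v) = -(1 + v)*3/4 = -(3 + 3*v)/4 = -¾ - 3*v/4)
H(-233)/((z - p(5, V(b(0))))³) = 21/((0 - (5 + (-¾ - 3*0/16)))³) = 21/((0 - (5 + (-¾ - ¾*0)))³) = 21/((0 - (5 + (-¾ + 0)))³) = 21/((0 - (5 - ¾))³) = 21/((0 - 1*17/4)³) = 21/((0 - 17/4)³) = 21/((-17/4)³) = 21/(-4913/64) = 21*(-64/4913) = -1344/4913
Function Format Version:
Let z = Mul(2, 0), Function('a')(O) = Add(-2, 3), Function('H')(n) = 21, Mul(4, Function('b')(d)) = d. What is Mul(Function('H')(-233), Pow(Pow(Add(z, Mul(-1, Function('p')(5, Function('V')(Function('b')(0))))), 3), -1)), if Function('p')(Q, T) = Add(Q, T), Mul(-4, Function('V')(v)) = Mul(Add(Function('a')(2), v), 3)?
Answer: Rational(-1344, 4913) ≈ -0.27356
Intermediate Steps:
Function('b')(d) = Mul(Rational(1, 4), d)
Function('a')(O) = 1
z = 0
Function('V')(v) = Add(Rational(-3, 4), Mul(Rational(-3, 4), v)) (Function('V')(v) = Mul(Rational(-1, 4), Mul(Add(1, v), 3)) = Mul(Rational(-1, 4), Add(3, Mul(3, v))) = Add(Rational(-3, 4), Mul(Rational(-3, 4), v)))
Mul(Function('H')(-233), Pow(Pow(Add(z, Mul(-1, Function('p')(5, Function('V')(Function('b')(0))))), 3), -1)) = Mul(21, Pow(Pow(Add(0, Mul(-1, Add(5, Add(Rational(-3, 4), Mul(Rational(-3, 4), Mul(Rational(1, 4), 0)))))), 3), -1)) = Mul(21, Pow(Pow(Add(0, Mul(-1, Add(5, Add(Rational(-3, 4), Mul(Rational(-3, 4), 0))))), 3), -1)) = Mul(21, Pow(Pow(Add(0, Mul(-1, Add(5, Add(Rational(-3, 4), 0)))), 3), -1)) = Mul(21, Pow(Pow(Add(0, Mul(-1, Add(5, Rational(-3, 4)))), 3), -1)) = Mul(21, Pow(Pow(Add(0, Mul(-1, Rational(17, 4))), 3), -1)) = Mul(21, Pow(Pow(Add(0, Rational(-17, 4)), 3), -1)) = Mul(21, Pow(Pow(Rational(-17, 4), 3), -1)) = Mul(21, Pow(Rational(-4913, 64), -1)) = Mul(21, Rational(-64, 4913)) = Rational(-1344, 4913)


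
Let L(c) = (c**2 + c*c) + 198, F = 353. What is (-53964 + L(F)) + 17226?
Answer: 212678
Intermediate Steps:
L(c) = 198 + 2*c**2 (L(c) = (c**2 + c**2) + 198 = 2*c**2 + 198 = 198 + 2*c**2)
(-53964 + L(F)) + 17226 = (-53964 + (198 + 2*353**2)) + 17226 = (-53964 + (198 + 2*124609)) + 17226 = (-53964 + (198 + 249218)) + 17226 = (-53964 + 249416) + 17226 = 195452 + 17226 = 212678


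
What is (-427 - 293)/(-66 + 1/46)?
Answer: 6624/607 ≈ 10.913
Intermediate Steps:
(-427 - 293)/(-66 + 1/46) = -720/(-66 + 1/46) = -720/(-3035/46) = -720*(-46/3035) = 6624/607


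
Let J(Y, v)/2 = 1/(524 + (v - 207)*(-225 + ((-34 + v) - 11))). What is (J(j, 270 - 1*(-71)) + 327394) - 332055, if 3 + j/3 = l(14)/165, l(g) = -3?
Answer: -23393558/5019 ≈ -4661.0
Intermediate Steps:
j = -498/55 (j = -9 + 3*(-3/165) = -9 + 3*(-3*1/165) = -9 + 3*(-1/55) = -9 - 3/55 = -498/55 ≈ -9.0546)
J(Y, v) = 2/(524 + (-270 + v)*(-207 + v)) (J(Y, v) = 2/(524 + (v - 207)*(-225 + ((-34 + v) - 11))) = 2/(524 + (-207 + v)*(-225 + (-45 + v))) = 2/(524 + (-207 + v)*(-270 + v)) = 2/(524 + (-270 + v)*(-207 + v)))
(J(j, 270 - 1*(-71)) + 327394) - 332055 = (2/(56414 + (270 - 1*(-71))² - 477*(270 - 1*(-71))) + 327394) - 332055 = (2/(56414 + (270 + 71)² - 477*(270 + 71)) + 327394) - 332055 = (2/(56414 + 341² - 477*341) + 327394) - 332055 = (2/(56414 + 116281 - 162657) + 327394) - 332055 = (2/10038 + 327394) - 332055 = (2*(1/10038) + 327394) - 332055 = (1/5019 + 327394) - 332055 = 1643190487/5019 - 332055 = -23393558/5019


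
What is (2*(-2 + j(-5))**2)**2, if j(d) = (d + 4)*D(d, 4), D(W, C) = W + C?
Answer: 4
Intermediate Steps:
D(W, C) = C + W
j(d) = (4 + d)**2 (j(d) = (d + 4)*(4 + d) = (4 + d)*(4 + d) = (4 + d)**2)
(2*(-2 + j(-5))**2)**2 = (2*(-2 + (4 - 5)**2)**2)**2 = (2*(-2 + (-1)**2)**2)**2 = (2*(-2 + 1)**2)**2 = (2*(-1)**2)**2 = (2*1)**2 = 2**2 = 4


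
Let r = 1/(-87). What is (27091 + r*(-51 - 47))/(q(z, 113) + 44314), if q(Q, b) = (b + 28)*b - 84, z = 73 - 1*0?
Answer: 2357015/5234181 ≈ 0.45031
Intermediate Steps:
r = -1/87 ≈ -0.011494
z = 73 (z = 73 + 0 = 73)
q(Q, b) = -84 + b*(28 + b) (q(Q, b) = (28 + b)*b - 84 = b*(28 + b) - 84 = -84 + b*(28 + b))
(27091 + r*(-51 - 47))/(q(z, 113) + 44314) = (27091 - (-51 - 47)/87)/((-84 + 113² + 28*113) + 44314) = (27091 - 1/87*(-98))/((-84 + 12769 + 3164) + 44314) = (27091 + 98/87)/(15849 + 44314) = (2357015/87)/60163 = (2357015/87)*(1/60163) = 2357015/5234181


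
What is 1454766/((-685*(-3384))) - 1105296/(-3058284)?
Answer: 97377887797/98461453380 ≈ 0.98899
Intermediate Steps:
1454766/((-685*(-3384))) - 1105296/(-3058284) = 1454766/2318040 - 1105296*(-1/3058284) = 1454766*(1/2318040) + 92108/254857 = 242461/386340 + 92108/254857 = 97377887797/98461453380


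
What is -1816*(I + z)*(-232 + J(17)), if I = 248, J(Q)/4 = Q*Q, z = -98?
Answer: -251697600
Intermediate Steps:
J(Q) = 4*Q² (J(Q) = 4*(Q*Q) = 4*Q²)
-1816*(I + z)*(-232 + J(17)) = -1816*(248 - 98)*(-232 + 4*17²) = -272400*(-232 + 4*289) = -272400*(-232 + 1156) = -272400*924 = -1816*138600 = -251697600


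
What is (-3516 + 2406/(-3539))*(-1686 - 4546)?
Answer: 77560542960/3539 ≈ 2.1916e+7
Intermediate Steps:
(-3516 + 2406/(-3539))*(-1686 - 4546) = (-3516 + 2406*(-1/3539))*(-6232) = (-3516 - 2406/3539)*(-6232) = -12445530/3539*(-6232) = 77560542960/3539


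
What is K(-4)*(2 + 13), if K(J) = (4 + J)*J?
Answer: 0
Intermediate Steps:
K(J) = J*(4 + J)
K(-4)*(2 + 13) = (-4*(4 - 4))*(2 + 13) = -4*0*15 = 0*15 = 0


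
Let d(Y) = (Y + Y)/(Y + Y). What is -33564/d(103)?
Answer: -33564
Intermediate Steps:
d(Y) = 1 (d(Y) = (2*Y)/((2*Y)) = (2*Y)*(1/(2*Y)) = 1)
-33564/d(103) = -33564/1 = -33564*1 = -33564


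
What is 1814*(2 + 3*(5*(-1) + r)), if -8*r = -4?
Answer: -20861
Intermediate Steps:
r = 1/2 (r = -1/8*(-4) = 1/2 ≈ 0.50000)
1814*(2 + 3*(5*(-1) + r)) = 1814*(2 + 3*(5*(-1) + 1/2)) = 1814*(2 + 3*(-5 + 1/2)) = 1814*(2 + 3*(-9/2)) = 1814*(2 - 27/2) = 1814*(-23/2) = -20861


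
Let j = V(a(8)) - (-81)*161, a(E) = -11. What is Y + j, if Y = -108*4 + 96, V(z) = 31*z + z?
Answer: 12353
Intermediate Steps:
V(z) = 32*z
Y = -336 (Y = -432 + 96 = -336)
j = 12689 (j = 32*(-11) - (-81)*161 = -352 - 1*(-13041) = -352 + 13041 = 12689)
Y + j = -336 + 12689 = 12353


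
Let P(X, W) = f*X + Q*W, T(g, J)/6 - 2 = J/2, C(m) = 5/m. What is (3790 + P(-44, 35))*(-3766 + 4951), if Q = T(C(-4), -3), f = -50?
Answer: 7222575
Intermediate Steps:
T(g, J) = 12 + 3*J (T(g, J) = 12 + 6*(J/2) = 12 + 3*J)
Q = 3 (Q = 12 + 3*(-3) = 12 - 9 = 3)
P(X, W) = -50*X + 3*W
(3790 + P(-44, 35))*(-3766 + 4951) = (3790 + (-50*(-44) + 3*35))*(-3766 + 4951) = (3790 + (2200 + 105))*1185 = (3790 + 2305)*1185 = 6095*1185 = 7222575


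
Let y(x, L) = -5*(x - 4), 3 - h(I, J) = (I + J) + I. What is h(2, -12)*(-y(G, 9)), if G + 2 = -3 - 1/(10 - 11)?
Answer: -440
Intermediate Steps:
h(I, J) = 3 - J - 2*I (h(I, J) = 3 - ((I + J) + I) = 3 - (J + 2*I) = 3 + (-J - 2*I) = 3 - J - 2*I)
G = -4 (G = -2 + (-3 - 1/(10 - 11)) = -2 + (-3 - 1/(-1)) = -2 + (-3 - 1*(-1)) = -2 + (-3 + 1) = -2 - 2 = -4)
y(x, L) = 20 - 5*x (y(x, L) = -5*(-4 + x) = 20 - 5*x)
h(2, -12)*(-y(G, 9)) = (3 - 1*(-12) - 2*2)*(-(20 - 5*(-4))) = (3 + 12 - 4)*(-(20 + 20)) = 11*(-1*40) = 11*(-40) = -440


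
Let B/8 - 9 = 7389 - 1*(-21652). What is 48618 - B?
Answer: -183782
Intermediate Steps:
B = 232400 (B = 72 + 8*(7389 - 1*(-21652)) = 72 + 8*(7389 + 21652) = 72 + 8*29041 = 72 + 232328 = 232400)
48618 - B = 48618 - 1*232400 = 48618 - 232400 = -183782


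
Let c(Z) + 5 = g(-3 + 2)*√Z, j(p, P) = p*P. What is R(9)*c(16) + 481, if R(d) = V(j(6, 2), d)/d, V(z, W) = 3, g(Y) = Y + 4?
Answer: 1450/3 ≈ 483.33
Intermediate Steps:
g(Y) = 4 + Y
j(p, P) = P*p
c(Z) = -5 + 3*√Z (c(Z) = -5 + (4 + (-3 + 2))*√Z = -5 + (4 - 1)*√Z = -5 + 3*√Z)
R(d) = 3/d
R(9)*c(16) + 481 = (3/9)*(-5 + 3*√16) + 481 = (3*(⅑))*(-5 + 3*4) + 481 = (-5 + 12)/3 + 481 = (⅓)*7 + 481 = 7/3 + 481 = 1450/3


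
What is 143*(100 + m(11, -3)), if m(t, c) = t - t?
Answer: 14300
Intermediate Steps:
m(t, c) = 0
143*(100 + m(11, -3)) = 143*(100 + 0) = 143*100 = 14300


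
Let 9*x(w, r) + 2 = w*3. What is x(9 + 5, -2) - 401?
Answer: -3569/9 ≈ -396.56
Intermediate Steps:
x(w, r) = -2/9 + w/3 (x(w, r) = -2/9 + (w*3)/9 = -2/9 + (3*w)/9 = -2/9 + w/3)
x(9 + 5, -2) - 401 = (-2/9 + (9 + 5)/3) - 401 = (-2/9 + (⅓)*14) - 401 = (-2/9 + 14/3) - 401 = 40/9 - 401 = -3569/9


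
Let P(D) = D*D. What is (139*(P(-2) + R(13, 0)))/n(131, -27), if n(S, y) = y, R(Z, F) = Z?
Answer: -2363/27 ≈ -87.519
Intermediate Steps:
P(D) = D²
(139*(P(-2) + R(13, 0)))/n(131, -27) = (139*((-2)² + 13))/(-27) = (139*(4 + 13))*(-1/27) = (139*17)*(-1/27) = 2363*(-1/27) = -2363/27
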